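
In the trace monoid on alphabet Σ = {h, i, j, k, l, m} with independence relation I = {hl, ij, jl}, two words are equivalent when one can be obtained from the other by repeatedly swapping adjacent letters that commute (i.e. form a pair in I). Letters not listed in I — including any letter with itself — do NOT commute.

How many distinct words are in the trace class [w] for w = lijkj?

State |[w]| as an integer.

3

piece 0:l — minimal
piece 1:i rests on {0:l}
piece 2:j — minimal
piece 3:k rests on {1:i, 2:j}
piece 4:j rests on {3:k}
minimal pieces: {0:l, 2:j}
ways to finish when only these pieces remain (= sum over removing one remaining piece with nothing left below it):
  1 left: {4}→1
  2 left: {3,4}→1
  3 left: {1,3,4}→1  {2,3,4}→1
  placing 0:l first → 2 extensions
  placing 2:j first → 1 extensions
total linear extensions = 3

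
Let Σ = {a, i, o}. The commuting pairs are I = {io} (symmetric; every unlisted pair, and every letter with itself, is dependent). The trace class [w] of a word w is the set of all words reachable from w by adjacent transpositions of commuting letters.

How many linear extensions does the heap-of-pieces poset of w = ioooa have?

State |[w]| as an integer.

piece 0:i — minimal
piece 1:o — minimal
piece 2:o rests on {1:o}
piece 3:o rests on {2:o}
piece 4:a rests on {0:i, 3:o}
minimal pieces: {0:i, 1:o}
ways to finish when only these pieces remain (= sum over removing one remaining piece with nothing left below it):
  1 left: {4}→1
  2 left: {0,4}→1  {3,4}→1
  3 left: {0,3,4}→2  {2,3,4}→1
  placing 0:i first → 1 extensions
  placing 1:o first → 3 extensions
total linear extensions = 4

4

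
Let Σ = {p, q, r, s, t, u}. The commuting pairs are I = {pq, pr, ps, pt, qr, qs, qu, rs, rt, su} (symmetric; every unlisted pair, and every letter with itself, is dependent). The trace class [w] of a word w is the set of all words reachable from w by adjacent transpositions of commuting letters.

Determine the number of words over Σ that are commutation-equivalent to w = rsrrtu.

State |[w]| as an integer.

0(r) covers ∅
1(s) covers ∅
2(r) covers 0:r
3(r) covers 2:r
4(t) covers 1:s
5(u) covers 3:r, 4:t
floor of heap: 0:r, 1:s
completions by unplaced set U, small U first (add the entries for U minus each lowest piece of U):
  |U|=1: {5}:1
  |U|=2: {3,5}:1  {4,5}:1
  |U|=3: {1,4,5}:1  {2,3,5}:1  {3,4,5}:2
  |U|=4: {0,2,3,5}:1  {1,3,4,5}:3  {2,3,4,5}:3
  start at 0(r): 6
  start at 1(s): 4
sum over floor = 10

10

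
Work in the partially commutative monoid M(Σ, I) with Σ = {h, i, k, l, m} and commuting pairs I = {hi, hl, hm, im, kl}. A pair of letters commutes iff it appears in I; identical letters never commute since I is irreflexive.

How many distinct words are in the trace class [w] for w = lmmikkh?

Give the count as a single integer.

#0=l has no predecessor
#1=m depends on [0:l]
#2=m depends on [1:m]
#3=i depends on [0:l]
#4=k depends on [2:m, 3:i]
#5=k depends on [4:k]
#6=h depends on [5:k]
sources: [0:l]
N(rest) = Σ N(rest − s) over sources s of rest; N(one piece) = 1:
  size 1 → [6]=1
  size 2 → [5,6]=1
  size 3 → [4,5,6]=1
  size 4 → [2,4,5,6]=1  [3,4,5,6]=1
  size 5 → [1,2,4,5,6]=1  [2,3,4,5,6]=2
  first=0(l) contributes 3

3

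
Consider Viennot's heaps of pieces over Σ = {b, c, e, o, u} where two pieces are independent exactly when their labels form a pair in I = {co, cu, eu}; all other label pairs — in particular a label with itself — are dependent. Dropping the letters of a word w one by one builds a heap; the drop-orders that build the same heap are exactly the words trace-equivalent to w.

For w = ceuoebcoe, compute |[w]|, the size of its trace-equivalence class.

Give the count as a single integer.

0(c) covers ∅
1(e) covers 0:c
2(u) covers ∅
3(o) covers 1:e, 2:u
4(e) covers 3:o
5(b) covers 4:e
6(c) covers 5:b
7(o) covers 5:b
8(e) covers 6:c, 7:o
floor of heap: 0:c, 2:u
completions by unplaced set U, small U first (add the entries for U minus each lowest piece of U):
  |U|=1: {8}:1
  |U|=2: {6,8}:1  {7,8}:1
  |U|=3: {6,7,8}:2
  |U|=4: {5,6,7,8}:2
  |U|=5: {4,5,6,7,8}:2
  |U|=6: {3,4,5,6,7,8}:2
  |U|=7: {1,3,4,5,6,7,8}:2  {2,3,4,5,6,7,8}:2
  start at 0(c): 4
  start at 2(u): 2
sum over floor = 6

6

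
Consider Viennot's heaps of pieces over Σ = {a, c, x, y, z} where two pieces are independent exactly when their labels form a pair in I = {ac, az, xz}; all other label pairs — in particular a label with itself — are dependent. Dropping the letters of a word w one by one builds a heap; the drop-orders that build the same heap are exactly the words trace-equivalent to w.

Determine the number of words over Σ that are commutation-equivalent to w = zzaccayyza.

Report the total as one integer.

piece 0:z — minimal
piece 1:z rests on {0:z}
piece 2:a — minimal
piece 3:c rests on {1:z}
piece 4:c rests on {3:c}
piece 5:a rests on {2:a}
piece 6:y rests on {4:c, 5:a}
piece 7:y rests on {6:y}
piece 8:z rests on {7:y}
piece 9:a rests on {7:y}
minimal pieces: {0:z, 2:a}
ways to finish when only these pieces remain (= sum over removing one remaining piece with nothing left below it):
  1 left: {8}→1  {9}→1
  2 left: {8,9}→2
  3 left: {7,8,9}→2
  4 left: {6,7,8,9}→2
  5 left: {4,6,7,8,9}→2  {5,6,7,8,9}→2
  6 left: {2,5,6,7,8,9}→2  {3,4,6,7,8,9}→2  {4,5,6,7,8,9}→4
  7 left: {1,3,4,6,7,8,9}→2  {2,4,5,6,7,8,9}→6  {3,4,5,6,7,8,9}→6
  8 left: {0,1,3,4,6,7,8,9}→2  {1,3,4,5,6,7,8,9}→8  {2,3,4,5,6,7,8,9}→12
  placing 0:z first → 20 extensions
  placing 2:a first → 10 extensions
total linear extensions = 30

30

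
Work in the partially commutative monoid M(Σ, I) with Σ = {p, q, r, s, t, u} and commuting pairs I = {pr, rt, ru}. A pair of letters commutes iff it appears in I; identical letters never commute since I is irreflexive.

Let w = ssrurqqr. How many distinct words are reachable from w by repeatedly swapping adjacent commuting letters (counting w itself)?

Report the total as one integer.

3

0(s) covers ∅
1(s) covers 0:s
2(r) covers 1:s
3(u) covers 1:s
4(r) covers 2:r
5(q) covers 3:u, 4:r
6(q) covers 5:q
7(r) covers 6:q
floor of heap: 0:s
completions by unplaced set U, small U first (add the entries for U minus each lowest piece of U):
  |U|=1: {7}:1
  |U|=2: {6,7}:1
  |U|=3: {5,6,7}:1
  |U|=4: {3,5,6,7}:1  {4,5,6,7}:1
  |U|=5: {2,4,5,6,7}:1  {3,4,5,6,7}:2
  |U|=6: {2,3,4,5,6,7}:3
  start at 0(s): 3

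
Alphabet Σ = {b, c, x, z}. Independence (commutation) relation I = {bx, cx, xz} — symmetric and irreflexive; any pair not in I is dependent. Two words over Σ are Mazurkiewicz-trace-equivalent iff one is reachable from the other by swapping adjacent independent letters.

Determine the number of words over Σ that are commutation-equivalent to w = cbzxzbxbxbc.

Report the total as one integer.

0(c) covers ∅
1(b) covers 0:c
2(z) covers 1:b
3(x) covers ∅
4(z) covers 2:z
5(b) covers 4:z
6(x) covers 3:x
7(b) covers 5:b
8(x) covers 6:x
9(b) covers 7:b
10(c) covers 9:b
floor of heap: 0:c, 3:x
completions by unplaced set U, small U first (add the entries for U minus each lowest piece of U):
  |U|=1: {8}:1  {10}:1
  |U|=2: {6,8}:1  {8,10}:2  {9,10}:1
  |U|=3: {3,6,8}:1  {6,8,10}:3  {7,9,10}:1  {8,9,10}:3
  |U|=4: {3,6,8,10}:4  {5,7,9,10}:1  {6,8,9,10}:6  {7,8,9,10}:4
  |U|=5: {3,6,8,9,10}:10  {4,5,7,9,10}:1  {5,7,8,9,10}:5  {6,7,8,9,10}:10
  |U|=6: {2,4,5,7,9,10}:1  {3,6,7,8,9,10}:20  {4,5,7,8,9,10}:6  {5,6,7,8,9,10}:15
  |U|=7: {1,2,4,5,7,9,10}:1  {2,4,5,7,8,9,10}:7  {3,5,6,7,8,9,10}:35  {4,5,6,7,8,9,10}:21
  |U|=8: {0,1,2,4,5,7,9,10}:1  {1,2,4,5,7,8,9,10}:8  {2,4,5,6,7,8,9,10}:28  {3,4,5,6,7,8,9,10}:56
  |U|=9: {0,1,2,4,5,7,8,9,10}:9  {1,2,4,5,6,7,8,9,10}:36  {2,3,4,5,6,7,8,9,10}:84
  start at 0(c): 120
  start at 3(x): 45
sum over floor = 165

165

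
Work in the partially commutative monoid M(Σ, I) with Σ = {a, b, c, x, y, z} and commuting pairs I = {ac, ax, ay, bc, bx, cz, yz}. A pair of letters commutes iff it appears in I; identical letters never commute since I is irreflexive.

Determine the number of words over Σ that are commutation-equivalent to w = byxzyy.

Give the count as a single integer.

#0=b has no predecessor
#1=y depends on [0:b]
#2=x depends on [1:y]
#3=z depends on [2:x]
#4=y depends on [2:x]
#5=y depends on [4:y]
sources: [0:b]
N(rest) = Σ N(rest − s) over sources s of rest; N(one piece) = 1:
  size 1 → [3]=1  [5]=1
  size 2 → [3,5]=2  [4,5]=1
  size 3 → [3,4,5]=3
  size 4 → [2,3,4,5]=3
  first=0(b) contributes 3

3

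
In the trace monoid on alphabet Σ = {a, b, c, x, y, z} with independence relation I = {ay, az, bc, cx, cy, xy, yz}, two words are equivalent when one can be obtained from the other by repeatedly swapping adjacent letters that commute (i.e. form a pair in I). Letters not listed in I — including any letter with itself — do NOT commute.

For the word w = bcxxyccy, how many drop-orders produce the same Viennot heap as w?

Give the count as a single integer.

piece 0:b — minimal
piece 1:c — minimal
piece 2:x rests on {0:b}
piece 3:x rests on {2:x}
piece 4:y rests on {0:b}
piece 5:c rests on {1:c}
piece 6:c rests on {5:c}
piece 7:y rests on {4:y}
minimal pieces: {0:b, 1:c}
ways to finish when only these pieces remain (= sum over removing one remaining piece with nothing left below it):
  1 left: {3}→1  {6}→1  {7}→1
  2 left: {2,3}→1  {3,6}→2  {3,7}→2  {4,7}→1  {5,6}→1  {6,7}→2
  3 left: {1,5,6}→1  {2,3,6}→3  {2,3,7}→3  {3,4,7}→3  {3,5,6}→3  {3,6,7}→6  {4,6,7}→3  {5,6,7}→3
  4 left: {1,3,5,6}→4  {1,5,6,7}→4  {2,3,4,7}→6  {2,3,5,6}→6  {2,3,6,7}→12  {3,4,6,7}→12  {3,5,6,7}→12  {4,5,6,7}→6
  5 left: {0,2,3,4,7}→6  {1,2,3,5,6}→10  {1,3,5,6,7}→20  {1,4,5,6,7}→10  {2,3,4,6,7}→30  {2,3,5,6,7}→30  {3,4,5,6,7}→30
  6 left: {0,2,3,4,6,7}→36  {1,2,3,5,6,7}→60  {1,3,4,5,6,7}→60  {2,3,4,5,6,7}→90
  placing 0:b first → 210 extensions
  placing 1:c first → 126 extensions
total linear extensions = 336

336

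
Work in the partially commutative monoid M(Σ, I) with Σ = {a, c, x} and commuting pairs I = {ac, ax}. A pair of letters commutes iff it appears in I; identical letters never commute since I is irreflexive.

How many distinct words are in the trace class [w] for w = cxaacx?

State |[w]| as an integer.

15

#0=c has no predecessor
#1=x depends on [0:c]
#2=a has no predecessor
#3=a depends on [2:a]
#4=c depends on [1:x]
#5=x depends on [4:c]
sources: [0:c, 2:a]
N(rest) = Σ N(rest − s) over sources s of rest; N(one piece) = 1:
  size 1 → [3]=1  [5]=1
  size 2 → [2,3]=1  [3,5]=2  [4,5]=1
  size 3 → [1,4,5]=1  [2,3,5]=3  [3,4,5]=3
  size 4 → [0,1,4,5]=1  [1,3,4,5]=4  [2,3,4,5]=6
  first=0(c) contributes 10
  first=2(a) contributes 5
|[w]| = 15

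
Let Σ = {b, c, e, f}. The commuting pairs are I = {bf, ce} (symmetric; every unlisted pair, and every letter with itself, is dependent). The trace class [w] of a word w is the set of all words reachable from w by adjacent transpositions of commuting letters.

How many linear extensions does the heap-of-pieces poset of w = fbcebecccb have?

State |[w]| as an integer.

piece 0:f — minimal
piece 1:b — minimal
piece 2:c rests on {0:f, 1:b}
piece 3:e rests on {0:f, 1:b}
piece 4:b rests on {2:c, 3:e}
piece 5:e rests on {4:b}
piece 6:c rests on {4:b}
piece 7:c rests on {6:c}
piece 8:c rests on {7:c}
piece 9:b rests on {5:e, 8:c}
minimal pieces: {0:f, 1:b}
ways to finish when only these pieces remain (= sum over removing one remaining piece with nothing left below it):
  1 left: {9}→1
  2 left: {5,9}→1  {8,9}→1
  3 left: {5,8,9}→2  {7,8,9}→1
  4 left: {5,7,8,9}→3  {6,7,8,9}→1
  5 left: {5,6,7,8,9}→4
  6 left: {4,5,6,7,8,9}→4
  7 left: {2,4,5,6,7,8,9}→4  {3,4,5,6,7,8,9}→4
  8 left: {2,3,4,5,6,7,8,9}→8
  placing 0:f first → 8 extensions
  placing 1:b first → 8 extensions
total linear extensions = 16

16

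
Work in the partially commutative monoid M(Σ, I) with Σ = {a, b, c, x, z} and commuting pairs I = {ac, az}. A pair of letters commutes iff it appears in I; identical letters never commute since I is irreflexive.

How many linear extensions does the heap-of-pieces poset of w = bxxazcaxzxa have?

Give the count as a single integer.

6

piece 0:b — minimal
piece 1:x rests on {0:b}
piece 2:x rests on {1:x}
piece 3:a rests on {2:x}
piece 4:z rests on {2:x}
piece 5:c rests on {4:z}
piece 6:a rests on {3:a}
piece 7:x rests on {5:c, 6:a}
piece 8:z rests on {7:x}
piece 9:x rests on {8:z}
piece 10:a rests on {9:x}
minimal pieces: {0:b}
ways to finish when only these pieces remain (= sum over removing one remaining piece with nothing left below it):
  1 left: {10}→1
  2 left: {9,10}→1
  3 left: {8,9,10}→1
  4 left: {7,8,9,10}→1
  5 left: {5,7,8,9,10}→1  {6,7,8,9,10}→1
  6 left: {3,6,7,8,9,10}→1  {4,5,7,8,9,10}→1  {5,6,7,8,9,10}→2
  7 left: {3,5,6,7,8,9,10}→3  {4,5,6,7,8,9,10}→3
  8 left: {3,4,5,6,7,8,9,10}→6
  9 left: {2,3,4,5,6,7,8,9,10}→6
  placing 0:b first → 6 extensions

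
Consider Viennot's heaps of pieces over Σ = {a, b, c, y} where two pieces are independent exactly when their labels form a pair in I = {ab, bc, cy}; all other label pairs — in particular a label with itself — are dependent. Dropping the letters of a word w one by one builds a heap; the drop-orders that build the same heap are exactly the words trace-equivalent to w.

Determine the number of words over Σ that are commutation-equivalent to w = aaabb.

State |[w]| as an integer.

piece 0:a — minimal
piece 1:a rests on {0:a}
piece 2:a rests on {1:a}
piece 3:b — minimal
piece 4:b rests on {3:b}
minimal pieces: {0:a, 3:b}
ways to finish when only these pieces remain (= sum over removing one remaining piece with nothing left below it):
  1 left: {2}→1  {4}→1
  2 left: {1,2}→1  {2,4}→2  {3,4}→1
  3 left: {0,1,2}→1  {1,2,4}→3  {2,3,4}→3
  placing 0:a first → 6 extensions
  placing 3:b first → 4 extensions
total linear extensions = 10

10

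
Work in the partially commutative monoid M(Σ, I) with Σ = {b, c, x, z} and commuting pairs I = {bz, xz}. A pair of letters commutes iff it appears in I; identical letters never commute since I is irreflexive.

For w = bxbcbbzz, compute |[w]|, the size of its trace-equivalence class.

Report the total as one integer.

6

0(b) covers ∅
1(x) covers 0:b
2(b) covers 1:x
3(c) covers 2:b
4(b) covers 3:c
5(b) covers 4:b
6(z) covers 3:c
7(z) covers 6:z
floor of heap: 0:b
completions by unplaced set U, small U first (add the entries for U minus each lowest piece of U):
  |U|=1: {5}:1  {7}:1
  |U|=2: {4,5}:1  {5,7}:2  {6,7}:1
  |U|=3: {4,5,7}:3  {5,6,7}:3
  |U|=4: {4,5,6,7}:6
  |U|=5: {3,4,5,6,7}:6
  |U|=6: {2,3,4,5,6,7}:6
  start at 0(b): 6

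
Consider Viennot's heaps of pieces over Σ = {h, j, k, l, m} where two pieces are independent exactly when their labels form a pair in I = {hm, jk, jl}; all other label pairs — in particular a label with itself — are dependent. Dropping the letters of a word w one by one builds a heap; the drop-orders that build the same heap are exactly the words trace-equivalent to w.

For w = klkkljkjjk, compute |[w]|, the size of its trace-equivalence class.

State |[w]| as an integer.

120

drop 0:k onto floor
drop 1:l onto {0:k}
drop 2:k onto {1:l}
drop 3:k onto {2:k}
drop 4:l onto {3:k}
drop 5:j onto floor
drop 6:k onto {4:l}
drop 7:j onto {5:j}
drop 8:j onto {7:j}
drop 9:k onto {6:k}
ground layer = {0:k, 5:j}
drop-orders for the pieces not yet dropped (sum over which currently-grounded one goes next):
  1 to go: {8} 1  {9} 1
  2 to go: {6,9} 1  {7,8} 1  {8,9} 2
  3 to go: {4,6,9} 1  {5,7,8} 1  {6,8,9} 3  {7,8,9} 3
  4 to go: {3,4,6,9} 1  {4,6,8,9} 4  {5,7,8,9} 4  {6,7,8,9} 6
  5 to go: {2,3,4,6,9} 1  {3,4,6,8,9} 5  {4,6,7,8,9} 10  {5,6,7,8,9} 10
  6 to go: {1,2,3,4,6,9} 1  {2,3,4,6,8,9} 6  {3,4,6,7,8,9} 15  {4,5,6,7,8,9} 20
  7 to go: {0,1,2,3,4,6,9} 1  {1,2,3,4,6,8,9} 7  {2,3,4,6,7,8,9} 21  {3,4,5,6,7,8,9} 35
  8 to go: {0,1,2,3,4,6,8,9} 8  {1,2,3,4,6,7,8,9} 28  {2,3,4,5,6,7,8,9} 56
  if 0:k drops first: 84 orders
  if 5:j drops first: 36 orders
heap linearizations: 120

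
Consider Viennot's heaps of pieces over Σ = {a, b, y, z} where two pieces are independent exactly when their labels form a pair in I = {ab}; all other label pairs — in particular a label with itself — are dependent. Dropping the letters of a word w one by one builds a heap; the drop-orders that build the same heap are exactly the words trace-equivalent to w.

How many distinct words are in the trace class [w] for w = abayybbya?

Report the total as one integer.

3

piece 0:a — minimal
piece 1:b — minimal
piece 2:a rests on {0:a}
piece 3:y rests on {1:b, 2:a}
piece 4:y rests on {3:y}
piece 5:b rests on {4:y}
piece 6:b rests on {5:b}
piece 7:y rests on {6:b}
piece 8:a rests on {7:y}
minimal pieces: {0:a, 1:b}
ways to finish when only these pieces remain (= sum over removing one remaining piece with nothing left below it):
  1 left: {8}→1
  2 left: {7,8}→1
  3 left: {6,7,8}→1
  4 left: {5,6,7,8}→1
  5 left: {4,5,6,7,8}→1
  6 left: {3,4,5,6,7,8}→1
  7 left: {1,3,4,5,6,7,8}→1  {2,3,4,5,6,7,8}→1
  placing 0:a first → 2 extensions
  placing 1:b first → 1 extensions
total linear extensions = 3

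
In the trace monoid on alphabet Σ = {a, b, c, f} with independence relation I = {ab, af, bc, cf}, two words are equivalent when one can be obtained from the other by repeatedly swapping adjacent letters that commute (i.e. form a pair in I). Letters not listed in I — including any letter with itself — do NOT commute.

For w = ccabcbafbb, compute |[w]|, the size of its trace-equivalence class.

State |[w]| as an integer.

#0=c has no predecessor
#1=c depends on [0:c]
#2=a depends on [1:c]
#3=b has no predecessor
#4=c depends on [2:a]
#5=b depends on [3:b]
#6=a depends on [4:c]
#7=f depends on [5:b]
#8=b depends on [7:f]
#9=b depends on [8:b]
sources: [0:c, 3:b]
N(rest) = Σ N(rest − s) over sources s of rest; N(one piece) = 1:
  size 1 → [6]=1  [9]=1
  size 2 → [4,6]=1  [6,9]=2  [8,9]=1
  size 3 → [2,4,6]=1  [4,6,9]=3  [6,8,9]=3  [7,8,9]=1
  size 4 → [1,2,4,6]=1  [2,4,6,9]=4  [4,6,8,9]=6  [5,7,8,9]=1  [6,7,8,9]=4
  size 5 → [0,1,2,4,6]=1  [1,2,4,6,9]=5  [2,4,6,8,9]=10  [3,5,7,8,9]=1  [4,6,7,8,9]=10  [5,6,7,8,9]=5
  size 6 → [0,1,2,4,6,9]=6  [1,2,4,6,8,9]=15  [2,4,6,7,8,9]=20  [3,5,6,7,8,9]=6  [4,5,6,7,8,9]=15
  size 7 → [0,1,2,4,6,8,9]=21  [1,2,4,6,7,8,9]=35  [2,4,5,6,7,8,9]=35  [3,4,5,6,7,8,9]=21
  size 8 → [0,1,2,4,6,7,8,9]=56  [1,2,4,5,6,7,8,9]=70  [2,3,4,5,6,7,8,9]=56
  first=0(c) contributes 126
  first=3(b) contributes 126
|[w]| = 252

252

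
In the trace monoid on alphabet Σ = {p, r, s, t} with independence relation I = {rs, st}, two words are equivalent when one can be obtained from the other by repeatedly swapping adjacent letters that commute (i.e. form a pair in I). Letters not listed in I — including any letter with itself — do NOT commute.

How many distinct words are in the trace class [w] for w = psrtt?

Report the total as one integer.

4

0(p) covers ∅
1(s) covers 0:p
2(r) covers 0:p
3(t) covers 2:r
4(t) covers 3:t
floor of heap: 0:p
completions by unplaced set U, small U first (add the entries for U minus each lowest piece of U):
  |U|=1: {1}:1  {4}:1
  |U|=2: {1,4}:2  {3,4}:1
  |U|=3: {1,3,4}:3  {2,3,4}:1
  start at 0(p): 4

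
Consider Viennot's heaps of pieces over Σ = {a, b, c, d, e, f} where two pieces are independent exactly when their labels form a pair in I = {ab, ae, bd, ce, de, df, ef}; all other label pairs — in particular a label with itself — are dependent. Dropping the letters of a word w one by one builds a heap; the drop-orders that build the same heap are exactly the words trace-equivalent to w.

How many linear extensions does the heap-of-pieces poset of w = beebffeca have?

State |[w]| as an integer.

5

piece 0:b — minimal
piece 1:e rests on {0:b}
piece 2:e rests on {1:e}
piece 3:b rests on {2:e}
piece 4:f rests on {3:b}
piece 5:f rests on {4:f}
piece 6:e rests on {3:b}
piece 7:c rests on {5:f}
piece 8:a rests on {7:c}
minimal pieces: {0:b}
ways to finish when only these pieces remain (= sum over removing one remaining piece with nothing left below it):
  1 left: {6}→1  {8}→1
  2 left: {6,8}→2  {7,8}→1
  3 left: {5,7,8}→1  {6,7,8}→3
  4 left: {4,5,7,8}→1  {5,6,7,8}→4
  5 left: {4,5,6,7,8}→5
  6 left: {3,4,5,6,7,8}→5
  7 left: {2,3,4,5,6,7,8}→5
  placing 0:b first → 5 extensions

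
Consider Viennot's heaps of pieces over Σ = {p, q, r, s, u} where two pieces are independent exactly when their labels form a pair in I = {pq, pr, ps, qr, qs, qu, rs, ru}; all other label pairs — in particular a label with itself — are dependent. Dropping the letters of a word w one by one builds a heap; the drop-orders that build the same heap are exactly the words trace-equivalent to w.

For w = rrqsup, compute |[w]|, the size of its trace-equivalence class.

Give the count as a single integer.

60

piece 0:r — minimal
piece 1:r rests on {0:r}
piece 2:q — minimal
piece 3:s — minimal
piece 4:u rests on {3:s}
piece 5:p rests on {4:u}
minimal pieces: {0:r, 2:q, 3:s}
ways to finish when only these pieces remain (= sum over removing one remaining piece with nothing left below it):
  1 left: {1}→1  {2}→1  {5}→1
  2 left: {0,1}→1  {1,2}→2  {1,5}→2  {2,5}→2  {4,5}→1
  3 left: {0,1,2}→3  {0,1,5}→3  {1,2,5}→6  {1,4,5}→3  {2,4,5}→3  {3,4,5}→1
  4 left: {0,1,2,5}→12  {0,1,4,5}→6  {1,2,4,5}→12  {1,3,4,5}→4  {2,3,4,5}→4
  placing 0:r first → 20 extensions
  placing 2:q first → 10 extensions
  placing 3:s first → 30 extensions
total linear extensions = 60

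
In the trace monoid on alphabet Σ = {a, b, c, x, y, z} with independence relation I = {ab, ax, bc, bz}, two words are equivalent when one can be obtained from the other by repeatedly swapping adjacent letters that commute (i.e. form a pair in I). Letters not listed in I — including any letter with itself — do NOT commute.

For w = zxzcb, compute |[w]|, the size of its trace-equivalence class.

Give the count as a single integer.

3

drop 0:z onto floor
drop 1:x onto {0:z}
drop 2:z onto {1:x}
drop 3:c onto {2:z}
drop 4:b onto {1:x}
ground layer = {0:z}
drop-orders for the pieces not yet dropped (sum over which currently-grounded one goes next):
  1 to go: {3} 1  {4} 1
  2 to go: {2,3} 1  {3,4} 2
  3 to go: {2,3,4} 3
  if 0:z drops first: 3 orders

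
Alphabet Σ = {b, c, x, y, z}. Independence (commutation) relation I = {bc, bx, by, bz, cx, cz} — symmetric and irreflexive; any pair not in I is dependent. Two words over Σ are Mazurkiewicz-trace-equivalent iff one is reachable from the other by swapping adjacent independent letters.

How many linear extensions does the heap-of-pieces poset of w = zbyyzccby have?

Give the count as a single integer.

108

#0=z has no predecessor
#1=b has no predecessor
#2=y depends on [0:z]
#3=y depends on [2:y]
#4=z depends on [3:y]
#5=c depends on [3:y]
#6=c depends on [5:c]
#7=b depends on [1:b]
#8=y depends on [4:z, 6:c]
sources: [0:z, 1:b]
N(rest) = Σ N(rest − s) over sources s of rest; N(one piece) = 1:
  size 1 → [7]=1  [8]=1
  size 2 → [1,7]=1  [4,8]=1  [6,8]=1  [7,8]=2
  size 3 → [1,7,8]=3  [4,6,8]=2  [4,7,8]=3  [5,6,8]=1  [6,7,8]=3
  size 4 → [1,4,7,8]=6  [1,6,7,8]=6  [4,5,6,8]=3  [4,6,7,8]=8  [5,6,7,8]=4
  size 5 → [1,4,6,7,8]=20  [1,5,6,7,8]=10  [3,4,5,6,8]=3  [4,5,6,7,8]=15
  size 6 → [1,4,5,6,7,8]=45  [2,3,4,5,6,8]=3  [3,4,5,6,7,8]=18
  size 7 → [0,2,3,4,5,6,8]=3  [1,3,4,5,6,7,8]=63  [2,3,4,5,6,7,8]=21
  first=0(z) contributes 84
  first=1(b) contributes 24
|[w]| = 108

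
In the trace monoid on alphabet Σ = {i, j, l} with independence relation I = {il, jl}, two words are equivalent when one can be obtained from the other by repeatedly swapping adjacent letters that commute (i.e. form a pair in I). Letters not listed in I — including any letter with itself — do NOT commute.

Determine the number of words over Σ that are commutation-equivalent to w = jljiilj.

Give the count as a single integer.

21

piece 0:j — minimal
piece 1:l — minimal
piece 2:j rests on {0:j}
piece 3:i rests on {2:j}
piece 4:i rests on {3:i}
piece 5:l rests on {1:l}
piece 6:j rests on {4:i}
minimal pieces: {0:j, 1:l}
ways to finish when only these pieces remain (= sum over removing one remaining piece with nothing left below it):
  1 left: {5}→1  {6}→1
  2 left: {1,5}→1  {4,6}→1  {5,6}→2
  3 left: {1,5,6}→3  {3,4,6}→1  {4,5,6}→3
  4 left: {1,4,5,6}→6  {2,3,4,6}→1  {3,4,5,6}→4
  5 left: {0,2,3,4,6}→1  {1,3,4,5,6}→10  {2,3,4,5,6}→5
  placing 0:j first → 15 extensions
  placing 1:l first → 6 extensions
total linear extensions = 21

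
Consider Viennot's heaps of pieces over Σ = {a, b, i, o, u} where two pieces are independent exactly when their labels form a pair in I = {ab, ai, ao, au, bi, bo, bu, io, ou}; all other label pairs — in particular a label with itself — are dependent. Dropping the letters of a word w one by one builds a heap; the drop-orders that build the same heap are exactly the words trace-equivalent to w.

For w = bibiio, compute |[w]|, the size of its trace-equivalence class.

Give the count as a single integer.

drop 0:b onto floor
drop 1:i onto floor
drop 2:b onto {0:b}
drop 3:i onto {1:i}
drop 4:i onto {3:i}
drop 5:o onto floor
ground layer = {0:b, 1:i, 5:o}
drop-orders for the pieces not yet dropped (sum over which currently-grounded one goes next):
  1 to go: {2} 1  {4} 1  {5} 1
  2 to go: {0,2} 1  {2,4} 2  {2,5} 2  {3,4} 1  {4,5} 2
  3 to go: {0,2,4} 3  {0,2,5} 3  {1,3,4} 1  {2,3,4} 3  {2,4,5} 6  {3,4,5} 3
  4 to go: {0,2,3,4} 6  {0,2,4,5} 12  {1,2,3,4} 4  {1,3,4,5} 4  {2,3,4,5} 12
  if 0:b drops first: 20 orders
  if 1:i drops first: 30 orders
  if 5:o drops first: 10 orders
heap linearizations: 60

60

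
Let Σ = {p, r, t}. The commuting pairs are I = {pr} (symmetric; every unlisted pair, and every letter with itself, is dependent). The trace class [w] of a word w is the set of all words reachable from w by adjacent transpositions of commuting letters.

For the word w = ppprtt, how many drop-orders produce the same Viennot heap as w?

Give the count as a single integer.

4

0(p) covers ∅
1(p) covers 0:p
2(p) covers 1:p
3(r) covers ∅
4(t) covers 2:p, 3:r
5(t) covers 4:t
floor of heap: 0:p, 3:r
completions by unplaced set U, small U first (add the entries for U minus each lowest piece of U):
  |U|=1: {5}:1
  |U|=2: {4,5}:1
  |U|=3: {2,4,5}:1  {3,4,5}:1
  |U|=4: {1,2,4,5}:1  {2,3,4,5}:2
  start at 0(p): 3
  start at 3(r): 1
sum over floor = 4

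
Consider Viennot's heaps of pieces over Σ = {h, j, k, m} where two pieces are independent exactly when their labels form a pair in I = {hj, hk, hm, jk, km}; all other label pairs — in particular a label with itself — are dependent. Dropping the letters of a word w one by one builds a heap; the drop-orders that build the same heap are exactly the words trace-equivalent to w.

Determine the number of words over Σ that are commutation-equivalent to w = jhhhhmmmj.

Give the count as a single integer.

126

0(j) covers ∅
1(h) covers ∅
2(h) covers 1:h
3(h) covers 2:h
4(h) covers 3:h
5(m) covers 0:j
6(m) covers 5:m
7(m) covers 6:m
8(j) covers 7:m
floor of heap: 0:j, 1:h
completions by unplaced set U, small U first (add the entries for U minus each lowest piece of U):
  |U|=1: {4}:1  {8}:1
  |U|=2: {3,4}:1  {4,8}:2  {7,8}:1
  |U|=3: {2,3,4}:1  {3,4,8}:3  {4,7,8}:3  {6,7,8}:1
  |U|=4: {1,2,3,4}:1  {2,3,4,8}:4  {3,4,7,8}:6  {4,6,7,8}:4  {5,6,7,8}:1
  |U|=5: {0,5,6,7,8}:1  {1,2,3,4,8}:5  {2,3,4,7,8}:10  {3,4,6,7,8}:10  {4,5,6,7,8}:5
  |U|=6: {0,4,5,6,7,8}:6  {1,2,3,4,7,8}:15  {2,3,4,6,7,8}:20  {3,4,5,6,7,8}:15
  |U|=7: {0,3,4,5,6,7,8}:21  {1,2,3,4,6,7,8}:35  {2,3,4,5,6,7,8}:35
  start at 0(j): 70
  start at 1(h): 56
sum over floor = 126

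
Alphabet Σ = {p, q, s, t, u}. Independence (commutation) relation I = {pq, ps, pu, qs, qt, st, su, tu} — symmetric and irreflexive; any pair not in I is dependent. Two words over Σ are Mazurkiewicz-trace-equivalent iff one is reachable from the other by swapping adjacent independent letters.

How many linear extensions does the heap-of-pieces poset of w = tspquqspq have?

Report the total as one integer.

0(t) covers ∅
1(s) covers ∅
2(p) covers 0:t
3(q) covers ∅
4(u) covers 3:q
5(q) covers 4:u
6(s) covers 1:s
7(p) covers 2:p
8(q) covers 5:q
floor of heap: 0:t, 1:s, 3:q
completions by unplaced set U, small U first (add the entries for U minus each lowest piece of U):
  |U|=1: {6}:1  {7}:1  {8}:1
  |U|=2: {1,6}:1  {2,7}:1  {5,8}:1  {6,7}:2  {6,8}:2  {7,8}:2
  |U|=3: {0,2,7}:1  {1,6,7}:3  {1,6,8}:3  {2,6,7}:3  {2,7,8}:3  {4,5,8}:1  {5,6,8}:3  {5,7,8}:3  {6,7,8}:6
  |U|=4: {0,2,6,7}:4  {0,2,7,8}:4  {1,2,6,7}:6  {1,5,6,8}:6  {1,6,7,8}:12  {2,5,7,8}:6  {2,6,7,8}:12  {3,4,5,8}:1  {4,5,6,8}:4  {4,5,7,8}:4  {5,6,7,8}:12
  |U|=5: {0,1,2,6,7}:10  {0,2,5,7,8}:10  {0,2,6,7,8}:20  {1,2,6,7,8}:30  {1,4,5,6,8}:10  {1,5,6,7,8}:30  {2,4,5,7,8}:10  {2,5,6,7,8}:30  {3,4,5,6,8}:5  {3,4,5,7,8}:5  {4,5,6,7,8}:20
  |U|=6: {0,1,2,6,7,8}:60  {0,2,4,5,7,8}:20  {0,2,5,6,7,8}:60  {1,2,5,6,7,8}:90  {1,3,4,5,6,8}:15  {1,4,5,6,7,8}:60  {2,3,4,5,7,8}:15  {2,4,5,6,7,8}:60  {3,4,5,6,7,8}:30
  |U|=7: {0,1,2,5,6,7,8}:210  {0,2,3,4,5,7,8}:35  {0,2,4,5,6,7,8}:140  {1,2,4,5,6,7,8}:210  {1,3,4,5,6,7,8}:105  {2,3,4,5,6,7,8}:105
  start at 0(t): 420
  start at 1(s): 280
  start at 3(q): 560
sum over floor = 1260

1260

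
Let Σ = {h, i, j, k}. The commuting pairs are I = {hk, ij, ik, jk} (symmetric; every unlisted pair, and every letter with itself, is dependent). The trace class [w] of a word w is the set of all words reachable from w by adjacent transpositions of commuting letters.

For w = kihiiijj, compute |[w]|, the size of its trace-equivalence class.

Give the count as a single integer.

piece 0:k — minimal
piece 1:i — minimal
piece 2:h rests on {1:i}
piece 3:i rests on {2:h}
piece 4:i rests on {3:i}
piece 5:i rests on {4:i}
piece 6:j rests on {2:h}
piece 7:j rests on {6:j}
minimal pieces: {0:k, 1:i}
ways to finish when only these pieces remain (= sum over removing one remaining piece with nothing left below it):
  1 left: {0}→1  {5}→1  {7}→1
  2 left: {0,5}→2  {0,7}→2  {4,5}→1  {5,7}→2  {6,7}→1
  3 left: {0,4,5}→3  {0,5,7}→6  {0,6,7}→3  {3,4,5}→1  {4,5,7}→3  {5,6,7}→3
  4 left: {0,3,4,5}→4  {0,4,5,7}→12  {0,5,6,7}→12  {3,4,5,7}→4  {4,5,6,7}→6
  5 left: {0,3,4,5,7}→20  {0,4,5,6,7}→30  {3,4,5,6,7}→10
  6 left: {0,3,4,5,6,7}→60  {2,3,4,5,6,7}→10
  placing 0:k first → 10 extensions
  placing 1:i first → 70 extensions
total linear extensions = 80

80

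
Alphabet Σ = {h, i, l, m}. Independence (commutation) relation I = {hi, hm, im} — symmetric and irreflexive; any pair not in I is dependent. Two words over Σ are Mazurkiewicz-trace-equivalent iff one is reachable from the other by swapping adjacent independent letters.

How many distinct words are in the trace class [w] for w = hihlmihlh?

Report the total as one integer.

18

piece 0:h — minimal
piece 1:i — minimal
piece 2:h rests on {0:h}
piece 3:l rests on {1:i, 2:h}
piece 4:m rests on {3:l}
piece 5:i rests on {3:l}
piece 6:h rests on {3:l}
piece 7:l rests on {4:m, 5:i, 6:h}
piece 8:h rests on {7:l}
minimal pieces: {0:h, 1:i}
ways to finish when only these pieces remain (= sum over removing one remaining piece with nothing left below it):
  1 left: {8}→1
  2 left: {7,8}→1
  3 left: {4,7,8}→1  {5,7,8}→1  {6,7,8}→1
  4 left: {4,5,7,8}→2  {4,6,7,8}→2  {5,6,7,8}→2
  5 left: {4,5,6,7,8}→6
  6 left: {3,4,5,6,7,8}→6
  7 left: {1,3,4,5,6,7,8}→6  {2,3,4,5,6,7,8}→6
  placing 0:h first → 12 extensions
  placing 1:i first → 6 extensions
total linear extensions = 18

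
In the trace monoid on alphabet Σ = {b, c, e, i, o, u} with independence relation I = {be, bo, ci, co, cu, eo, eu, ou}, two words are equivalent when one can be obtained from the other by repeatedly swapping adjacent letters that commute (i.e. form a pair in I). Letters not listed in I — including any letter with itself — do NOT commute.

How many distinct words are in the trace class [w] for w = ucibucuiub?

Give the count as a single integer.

piece 0:u — minimal
piece 1:c — minimal
piece 2:i rests on {0:u}
piece 3:b rests on {1:c, 2:i}
piece 4:u rests on {3:b}
piece 5:c rests on {3:b}
piece 6:u rests on {4:u}
piece 7:i rests on {6:u}
piece 8:u rests on {7:i}
piece 9:b rests on {5:c, 8:u}
minimal pieces: {0:u, 1:c}
ways to finish when only these pieces remain (= sum over removing one remaining piece with nothing left below it):
  1 left: {9}→1
  2 left: {5,9}→1  {8,9}→1
  3 left: {5,8,9}→2  {7,8,9}→1
  4 left: {5,7,8,9}→3  {6,7,8,9}→1
  5 left: {4,6,7,8,9}→1  {5,6,7,8,9}→4
  6 left: {4,5,6,7,8,9}→5
  7 left: {3,4,5,6,7,8,9}→5
  8 left: {1,3,4,5,6,7,8,9}→5  {2,3,4,5,6,7,8,9}→5
  placing 0:u first → 10 extensions
  placing 1:c first → 5 extensions
total linear extensions = 15

15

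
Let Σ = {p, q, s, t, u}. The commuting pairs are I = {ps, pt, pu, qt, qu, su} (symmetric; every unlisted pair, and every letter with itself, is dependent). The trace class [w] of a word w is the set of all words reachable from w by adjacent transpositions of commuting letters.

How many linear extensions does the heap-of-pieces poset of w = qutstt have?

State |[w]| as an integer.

3

drop 0:q onto floor
drop 1:u onto floor
drop 2:t onto {1:u}
drop 3:s onto {0:q, 2:t}
drop 4:t onto {3:s}
drop 5:t onto {4:t}
ground layer = {0:q, 1:u}
drop-orders for the pieces not yet dropped (sum over which currently-grounded one goes next):
  1 to go: {5} 1
  2 to go: {4,5} 1
  3 to go: {3,4,5} 1
  4 to go: {0,3,4,5} 1  {2,3,4,5} 1
  if 0:q drops first: 1 orders
  if 1:u drops first: 2 orders
heap linearizations: 3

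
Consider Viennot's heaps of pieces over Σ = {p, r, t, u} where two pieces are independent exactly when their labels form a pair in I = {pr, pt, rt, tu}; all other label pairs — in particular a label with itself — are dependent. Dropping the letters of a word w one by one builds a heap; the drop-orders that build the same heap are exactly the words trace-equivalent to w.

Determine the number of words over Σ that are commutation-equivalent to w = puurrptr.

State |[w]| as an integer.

#0=p has no predecessor
#1=u depends on [0:p]
#2=u depends on [1:u]
#3=r depends on [2:u]
#4=r depends on [3:r]
#5=p depends on [2:u]
#6=t has no predecessor
#7=r depends on [4:r]
sources: [0:p, 6:t]
N(rest) = Σ N(rest − s) over sources s of rest; N(one piece) = 1:
  size 1 → [5]=1  [6]=1  [7]=1
  size 2 → [4,7]=1  [5,6]=2  [5,7]=2  [6,7]=2
  size 3 → [3,4,7]=1  [4,5,7]=3  [4,6,7]=3  [5,6,7]=6
  size 4 → [3,4,5,7]=4  [3,4,6,7]=4  [4,5,6,7]=12
  size 5 → [2,3,4,5,7]=4  [3,4,5,6,7]=20
  size 6 → [1,2,3,4,5,7]=4  [2,3,4,5,6,7]=24
  first=0(p) contributes 28
  first=6(t) contributes 4
|[w]| = 32

32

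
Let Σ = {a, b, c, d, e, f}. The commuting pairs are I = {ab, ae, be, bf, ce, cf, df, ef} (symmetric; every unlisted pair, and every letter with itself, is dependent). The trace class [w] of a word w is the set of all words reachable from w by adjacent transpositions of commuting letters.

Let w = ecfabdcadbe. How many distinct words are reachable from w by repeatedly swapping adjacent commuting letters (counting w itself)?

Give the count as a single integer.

0(e) covers ∅
1(c) covers ∅
2(f) covers ∅
3(a) covers 1:c, 2:f
4(b) covers 1:c
5(d) covers 0:e, 3:a, 4:b
6(c) covers 5:d
7(a) covers 6:c
8(d) covers 7:a
9(b) covers 8:d
10(e) covers 8:d
floor of heap: 0:e, 1:c, 2:f
completions by unplaced set U, small U first (add the entries for U minus each lowest piece of U):
  |U|=1: {9}:1  {10}:1
  |U|=2: {9,10}:2
  |U|=3: {8,9,10}:2
  |U|=4: {7,8,9,10}:2
  |U|=5: {6,7,8,9,10}:2
  |U|=6: {5,6,7,8,9,10}:2
  |U|=7: {0,5,6,7,8,9,10}:2  {3,5,6,7,8,9,10}:2  {4,5,6,7,8,9,10}:2
  |U|=8: {0,3,5,6,7,8,9,10}:4  {0,4,5,6,7,8,9,10}:4  {2,3,5,6,7,8,9,10}:2  {3,4,5,6,7,8,9,10}:4
  |U|=9: {0,2,3,5,6,7,8,9,10}:6  {0,3,4,5,6,7,8,9,10}:12  {1,3,4,5,6,7,8,9,10}:4  {2,3,4,5,6,7,8,9,10}:6
  start at 0(e): 10
  start at 1(c): 24
  start at 2(f): 16
sum over floor = 50

50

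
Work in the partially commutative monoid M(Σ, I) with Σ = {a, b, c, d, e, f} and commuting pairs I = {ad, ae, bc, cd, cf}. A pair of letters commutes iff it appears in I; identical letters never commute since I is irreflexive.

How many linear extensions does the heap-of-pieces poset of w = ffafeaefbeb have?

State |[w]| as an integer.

3

0(f) covers ∅
1(f) covers 0:f
2(a) covers 1:f
3(f) covers 2:a
4(e) covers 3:f
5(a) covers 3:f
6(e) covers 4:e
7(f) covers 5:a, 6:e
8(b) covers 7:f
9(e) covers 8:b
10(b) covers 9:e
floor of heap: 0:f
completions by unplaced set U, small U first (add the entries for U minus each lowest piece of U):
  |U|=1: {10}:1
  |U|=2: {9,10}:1
  |U|=3: {8,9,10}:1
  |U|=4: {7,8,9,10}:1
  |U|=5: {5,7,8,9,10}:1  {6,7,8,9,10}:1
  |U|=6: {4,6,7,8,9,10}:1  {5,6,7,8,9,10}:2
  |U|=7: {4,5,6,7,8,9,10}:3
  |U|=8: {3,4,5,6,7,8,9,10}:3
  |U|=9: {2,3,4,5,6,7,8,9,10}:3
  start at 0(f): 3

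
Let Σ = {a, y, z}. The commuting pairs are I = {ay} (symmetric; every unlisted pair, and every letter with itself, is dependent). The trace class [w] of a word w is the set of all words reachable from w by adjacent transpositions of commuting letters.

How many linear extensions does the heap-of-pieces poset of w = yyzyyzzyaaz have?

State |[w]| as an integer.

piece 0:y — minimal
piece 1:y rests on {0:y}
piece 2:z rests on {1:y}
piece 3:y rests on {2:z}
piece 4:y rests on {3:y}
piece 5:z rests on {4:y}
piece 6:z rests on {5:z}
piece 7:y rests on {6:z}
piece 8:a rests on {6:z}
piece 9:a rests on {8:a}
piece 10:z rests on {7:y, 9:a}
minimal pieces: {0:y}
ways to finish when only these pieces remain (= sum over removing one remaining piece with nothing left below it):
  1 left: {10}→1
  2 left: {7,10}→1  {9,10}→1
  3 left: {7,9,10}→2  {8,9,10}→1
  4 left: {7,8,9,10}→3
  5 left: {6,7,8,9,10}→3
  6 left: {5,6,7,8,9,10}→3
  7 left: {4,5,6,7,8,9,10}→3
  8 left: {3,4,5,6,7,8,9,10}→3
  9 left: {2,3,4,5,6,7,8,9,10}→3
  placing 0:y first → 3 extensions

3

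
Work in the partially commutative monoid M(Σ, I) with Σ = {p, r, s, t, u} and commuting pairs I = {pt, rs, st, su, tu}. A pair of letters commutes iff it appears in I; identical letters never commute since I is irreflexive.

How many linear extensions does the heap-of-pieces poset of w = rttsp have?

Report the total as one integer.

piece 0:r — minimal
piece 1:t rests on {0:r}
piece 2:t rests on {1:t}
piece 3:s — minimal
piece 4:p rests on {0:r, 3:s}
minimal pieces: {0:r, 3:s}
ways to finish when only these pieces remain (= sum over removing one remaining piece with nothing left below it):
  1 left: {2}→1  {4}→1
  2 left: {1,2}→1  {2,4}→2  {3,4}→1
  3 left: {1,2,4}→3  {2,3,4}→3
  placing 0:r first → 6 extensions
  placing 3:s first → 3 extensions
total linear extensions = 9

9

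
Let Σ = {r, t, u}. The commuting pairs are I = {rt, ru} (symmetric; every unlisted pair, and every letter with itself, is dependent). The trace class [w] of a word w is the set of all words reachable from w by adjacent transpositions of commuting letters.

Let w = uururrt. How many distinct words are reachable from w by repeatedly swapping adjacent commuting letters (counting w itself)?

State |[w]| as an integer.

35

piece 0:u — minimal
piece 1:u rests on {0:u}
piece 2:r — minimal
piece 3:u rests on {1:u}
piece 4:r rests on {2:r}
piece 5:r rests on {4:r}
piece 6:t rests on {3:u}
minimal pieces: {0:u, 2:r}
ways to finish when only these pieces remain (= sum over removing one remaining piece with nothing left below it):
  1 left: {5}→1  {6}→1
  2 left: {3,6}→1  {4,5}→1  {5,6}→2
  3 left: {1,3,6}→1  {2,4,5}→1  {3,5,6}→3  {4,5,6}→3
  4 left: {0,1,3,6}→1  {1,3,5,6}→4  {2,4,5,6}→4  {3,4,5,6}→6
  5 left: {0,1,3,5,6}→5  {1,3,4,5,6}→10  {2,3,4,5,6}→10
  placing 0:u first → 20 extensions
  placing 2:r first → 15 extensions
total linear extensions = 35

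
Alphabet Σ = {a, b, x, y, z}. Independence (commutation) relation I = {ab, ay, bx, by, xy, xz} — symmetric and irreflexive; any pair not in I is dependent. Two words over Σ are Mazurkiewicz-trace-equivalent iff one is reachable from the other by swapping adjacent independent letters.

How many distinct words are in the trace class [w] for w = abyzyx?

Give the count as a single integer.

#0=a has no predecessor
#1=b has no predecessor
#2=y has no predecessor
#3=z depends on [0:a, 1:b, 2:y]
#4=y depends on [3:z]
#5=x depends on [0:a]
sources: [0:a, 1:b, 2:y]
N(rest) = Σ N(rest − s) over sources s of rest; N(one piece) = 1:
  size 1 → [4]=1  [5]=1
  size 2 → [3,4]=1  [4,5]=2
  size 3 → [1,3,4]=1  [2,3,4]=1  [3,4,5]=3
  size 4 → [0,3,4,5]=3  [1,2,3,4]=2  [1,3,4,5]=4  [2,3,4,5]=4
  first=0(a) contributes 10
  first=1(b) contributes 7
  first=2(y) contributes 7
|[w]| = 24

24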